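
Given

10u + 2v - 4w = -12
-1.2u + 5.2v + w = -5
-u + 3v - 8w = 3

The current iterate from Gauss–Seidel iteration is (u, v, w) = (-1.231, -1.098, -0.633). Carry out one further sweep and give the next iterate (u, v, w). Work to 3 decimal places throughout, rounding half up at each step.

(-1.234, -1.125, -0.643)

One sweep:
  u = (-12 - (2)·-1.098 - (-4)·-0.633) / (10) = -1.234
  v = (-5 - (-1.2)·-1.234 - (1)·-0.633) / (5.2) = -1.125
  w = (3 - (-1)·-1.234 - (3)·-1.125) / (-8) = -0.643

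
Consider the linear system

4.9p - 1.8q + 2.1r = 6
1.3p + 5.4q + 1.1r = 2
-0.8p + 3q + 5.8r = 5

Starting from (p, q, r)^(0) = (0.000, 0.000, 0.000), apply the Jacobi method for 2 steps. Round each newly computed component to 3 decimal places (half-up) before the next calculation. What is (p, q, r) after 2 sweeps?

(0.991, -0.100, 0.840)

Iteration 1:
  p = (6 - (-1.8)·0.000 - (2.1)·0.000) / (4.9) = 1.224
  q = (2 - (1.3)·0.000 - (1.1)·0.000) / (5.4) = 0.370
  r = (5 - (-0.8)·0.000 - (3)·0.000) / (5.8) = 0.862
Iteration 2:
  p = (6 - (-1.8)·0.370 - (2.1)·0.862) / (4.9) = 0.991
  q = (2 - (1.3)·1.224 - (1.1)·0.862) / (5.4) = -0.100
  r = (5 - (-0.8)·1.224 - (3)·0.370) / (5.8) = 0.840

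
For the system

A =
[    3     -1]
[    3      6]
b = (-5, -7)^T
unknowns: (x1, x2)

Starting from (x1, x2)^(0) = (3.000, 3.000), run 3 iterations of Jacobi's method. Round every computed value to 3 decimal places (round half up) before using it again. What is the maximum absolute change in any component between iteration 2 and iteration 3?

0.944

Iteration 1:
  x1 = (-5 - (-1)·3.000) / (3) = -0.667
  x2 = (-7 - (3)·3.000) / (6) = -2.667
Iteration 2:
  x1 = (-5 - (-1)·-2.667) / (3) = -2.556
  x2 = (-7 - (3)·-0.667) / (6) = -0.833
Iteration 3:
  x1 = (-5 - (-1)·-0.833) / (3) = -1.944
  x2 = (-7 - (3)·-2.556) / (6) = 0.111
Change: (0.612, 0.944) → max |·| = 0.944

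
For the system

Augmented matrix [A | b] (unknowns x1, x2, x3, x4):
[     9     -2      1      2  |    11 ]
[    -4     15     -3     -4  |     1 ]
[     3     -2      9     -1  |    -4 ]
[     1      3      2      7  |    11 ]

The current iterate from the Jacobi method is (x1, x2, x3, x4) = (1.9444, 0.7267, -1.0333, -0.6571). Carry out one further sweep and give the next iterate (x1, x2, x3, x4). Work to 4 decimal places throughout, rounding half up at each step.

(1.6445, 0.2033, -1.0041, 1.2774)

One sweep:
  x1 = (11 - (-2)·0.7267 - (1)·-1.0333 - (2)·-0.6571) / (9) = 1.6445
  x2 = (1 - (-4)·1.9444 - (-3)·-1.0333 - (-4)·-0.6571) / (15) = 0.2033
  x3 = (-4 - (3)·1.9444 - (-2)·0.7267 - (-1)·-0.6571) / (9) = -1.0041
  x4 = (11 - (1)·1.9444 - (3)·0.7267 - (2)·-1.0333) / (7) = 1.2774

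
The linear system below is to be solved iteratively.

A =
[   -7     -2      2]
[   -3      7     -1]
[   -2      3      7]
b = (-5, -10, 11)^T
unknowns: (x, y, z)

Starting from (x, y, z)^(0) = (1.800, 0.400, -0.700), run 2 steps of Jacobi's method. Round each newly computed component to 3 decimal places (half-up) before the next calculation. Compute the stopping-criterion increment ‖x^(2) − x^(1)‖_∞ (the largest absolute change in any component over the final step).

1.077

Iteration 1:
  x = (-5 - (-2)·0.400 - (2)·-0.700) / (-7) = 0.400
  y = (-10 - (-3)·1.800 - (-1)·-0.700) / (7) = -0.757
  z = (11 - (-2)·1.800 - (3)·0.400) / (7) = 1.914
Iteration 2:
  x = (-5 - (-2)·-0.757 - (2)·1.914) / (-7) = 1.477
  y = (-10 - (-3)·0.400 - (-1)·1.914) / (7) = -0.984
  z = (11 - (-2)·0.400 - (3)·-0.757) / (7) = 2.010
Change: (1.077, -0.227, 0.096) → max |·| = 1.077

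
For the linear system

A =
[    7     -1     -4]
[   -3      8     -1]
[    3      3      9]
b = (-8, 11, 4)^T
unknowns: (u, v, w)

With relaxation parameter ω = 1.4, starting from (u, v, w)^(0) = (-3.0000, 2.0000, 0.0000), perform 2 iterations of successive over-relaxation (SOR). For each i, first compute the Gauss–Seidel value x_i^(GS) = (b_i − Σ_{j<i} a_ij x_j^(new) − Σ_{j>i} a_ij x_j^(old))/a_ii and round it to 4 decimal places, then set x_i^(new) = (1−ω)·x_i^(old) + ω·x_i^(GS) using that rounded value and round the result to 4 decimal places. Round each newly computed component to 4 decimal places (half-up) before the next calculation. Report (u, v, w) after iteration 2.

(-1.2973, 0.8110, 0.8102)

Iteration 1:
  u: GS value = (-8 - (-1)·2.0000 - (-4)·0.0000) / (7) = -0.8571;  u ← (1−ω)·-3.0000 + ω·-0.8571 = 0.0001
  v: GS value = (11 - (-3)·0.0001 - (-1)·0.0000) / (8) = 1.3750;  v ← (1−ω)·2.0000 + ω·1.3750 = 1.1250
  w: GS value = (4 - (3)·0.0001 - (3)·1.1250) / (9) = 0.0694;  w ← (1−ω)·0.0000 + ω·0.0694 = 0.0972
Iteration 2:
  u: GS value = (-8 - (-1)·1.1250 - (-4)·0.0972) / (7) = -0.9266;  u ← (1−ω)·0.0001 + ω·-0.9266 = -1.2973
  v: GS value = (11 - (-3)·-1.2973 - (-1)·0.0972) / (8) = 0.9007;  v ← (1−ω)·1.1250 + ω·0.9007 = 0.8110
  w: GS value = (4 - (3)·-1.2973 - (3)·0.8110) / (9) = 0.6065;  w ← (1−ω)·0.0972 + ω·0.6065 = 0.8102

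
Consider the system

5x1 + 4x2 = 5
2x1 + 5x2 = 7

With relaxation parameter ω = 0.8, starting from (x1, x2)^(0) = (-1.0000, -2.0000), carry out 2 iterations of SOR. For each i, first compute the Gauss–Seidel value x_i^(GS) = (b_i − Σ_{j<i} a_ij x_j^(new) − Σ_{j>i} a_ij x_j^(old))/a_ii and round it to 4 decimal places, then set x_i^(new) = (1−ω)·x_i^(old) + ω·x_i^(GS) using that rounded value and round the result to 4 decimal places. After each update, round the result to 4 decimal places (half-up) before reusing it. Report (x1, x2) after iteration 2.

Iteration 1:
  x1: GS value = (5 - (4)·-2.0000) / (5) = 2.6000;  x1 ← (1−ω)·-1.0000 + ω·2.6000 = 1.8800
  x2: GS value = (7 - (2)·1.8800) / (5) = 0.6480;  x2 ← (1−ω)·-2.0000 + ω·0.6480 = 0.1184
Iteration 2:
  x1: GS value = (5 - (4)·0.1184) / (5) = 0.9053;  x1 ← (1−ω)·1.8800 + ω·0.9053 = 1.1002
  x2: GS value = (7 - (2)·1.1002) / (5) = 0.9599;  x2 ← (1−ω)·0.1184 + ω·0.9599 = 0.7916

(1.1002, 0.7916)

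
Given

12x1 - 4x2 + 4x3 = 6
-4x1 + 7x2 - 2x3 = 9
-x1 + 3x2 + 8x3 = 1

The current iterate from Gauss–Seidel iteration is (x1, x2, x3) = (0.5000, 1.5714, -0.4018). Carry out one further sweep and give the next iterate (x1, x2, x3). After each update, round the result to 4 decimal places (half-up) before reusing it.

(1.1577, 1.8325, -0.4175)

One sweep:
  x1 = (6 - (-4)·1.5714 - (4)·-0.4018) / (12) = 1.1577
  x2 = (9 - (-4)·1.1577 - (-2)·-0.4018) / (7) = 1.8325
  x3 = (1 - (-1)·1.1577 - (3)·1.8325) / (8) = -0.4175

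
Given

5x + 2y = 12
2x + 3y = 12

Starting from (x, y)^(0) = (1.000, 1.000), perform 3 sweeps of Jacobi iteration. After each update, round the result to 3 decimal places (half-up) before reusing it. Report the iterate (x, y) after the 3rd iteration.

Iteration 1:
  x = (12 - (2)·1.000) / (5) = 2.000
  y = (12 - (2)·1.000) / (3) = 3.333
Iteration 2:
  x = (12 - (2)·3.333) / (5) = 1.067
  y = (12 - (2)·2.000) / (3) = 2.667
Iteration 3:
  x = (12 - (2)·2.667) / (5) = 1.333
  y = (12 - (2)·1.067) / (3) = 3.289

(1.333, 3.289)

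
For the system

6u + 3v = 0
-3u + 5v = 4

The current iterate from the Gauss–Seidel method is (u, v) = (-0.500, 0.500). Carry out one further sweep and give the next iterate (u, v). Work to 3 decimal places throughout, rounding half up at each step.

One sweep:
  u = (0 - (3)·0.500) / (6) = -0.250
  v = (4 - (-3)·-0.250) / (5) = 0.650

(-0.250, 0.650)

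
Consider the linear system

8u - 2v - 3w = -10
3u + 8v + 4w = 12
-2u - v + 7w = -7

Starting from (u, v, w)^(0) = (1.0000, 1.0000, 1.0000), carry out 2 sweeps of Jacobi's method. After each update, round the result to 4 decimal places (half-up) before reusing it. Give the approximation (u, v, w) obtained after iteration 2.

Iteration 1:
  u = (-10 - (-2)·1.0000 - (-3)·1.0000) / (8) = -0.6250
  v = (12 - (3)·1.0000 - (4)·1.0000) / (8) = 0.6250
  w = (-7 - (-2)·1.0000 - (-1)·1.0000) / (7) = -0.5714
Iteration 2:
  u = (-10 - (-2)·0.6250 - (-3)·-0.5714) / (8) = -1.3080
  v = (12 - (3)·-0.6250 - (4)·-0.5714) / (8) = 2.0201
  w = (-7 - (-2)·-0.6250 - (-1)·0.6250) / (7) = -1.0893

(-1.3080, 2.0201, -1.0893)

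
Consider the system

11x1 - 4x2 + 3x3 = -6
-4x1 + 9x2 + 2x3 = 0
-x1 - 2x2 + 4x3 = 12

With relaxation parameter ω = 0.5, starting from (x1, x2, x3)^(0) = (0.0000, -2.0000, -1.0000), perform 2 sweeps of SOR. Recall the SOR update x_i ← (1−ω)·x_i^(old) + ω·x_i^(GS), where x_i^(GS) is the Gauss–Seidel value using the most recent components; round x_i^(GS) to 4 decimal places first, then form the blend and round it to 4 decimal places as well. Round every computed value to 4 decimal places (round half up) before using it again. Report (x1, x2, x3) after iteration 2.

(-0.7983, -0.7538, 1.5555)

Iteration 1:
  x1: GS value = (-6 - (-4)·-2.0000 - (3)·-1.0000) / (11) = -1.0000;  x1 ← (1−ω)·0.0000 + ω·-1.0000 = -0.5000
  x2: GS value = (0 - (-4)·-0.5000 - (2)·-1.0000) / (9) = 0.0000;  x2 ← (1−ω)·-2.0000 + ω·0.0000 = -1.0000
  x3: GS value = (12 - (-1)·-0.5000 - (-2)·-1.0000) / (4) = 2.3750;  x3 ← (1−ω)·-1.0000 + ω·2.3750 = 0.6875
Iteration 2:
  x1: GS value = (-6 - (-4)·-1.0000 - (3)·0.6875) / (11) = -1.0966;  x1 ← (1−ω)·-0.5000 + ω·-1.0966 = -0.7983
  x2: GS value = (0 - (-4)·-0.7983 - (2)·0.6875) / (9) = -0.5076;  x2 ← (1−ω)·-1.0000 + ω·-0.5076 = -0.7538
  x3: GS value = (12 - (-1)·-0.7983 - (-2)·-0.7538) / (4) = 2.4235;  x3 ← (1−ω)·0.6875 + ω·2.4235 = 1.5555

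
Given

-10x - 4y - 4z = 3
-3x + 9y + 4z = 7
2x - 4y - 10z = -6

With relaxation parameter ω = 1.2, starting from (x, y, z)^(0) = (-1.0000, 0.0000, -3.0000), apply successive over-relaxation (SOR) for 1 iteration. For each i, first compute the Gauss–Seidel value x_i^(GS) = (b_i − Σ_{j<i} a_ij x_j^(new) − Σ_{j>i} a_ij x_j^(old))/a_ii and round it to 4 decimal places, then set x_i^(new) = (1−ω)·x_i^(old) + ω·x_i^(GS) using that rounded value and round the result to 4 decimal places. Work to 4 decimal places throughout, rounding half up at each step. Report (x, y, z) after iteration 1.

Iteration 1:
  x: GS value = (3 - (-4)·0.0000 - (-4)·-3.0000) / (-10) = 0.9000;  x ← (1−ω)·-1.0000 + ω·0.9000 = 1.2800
  y: GS value = (7 - (-3)·1.2800 - (4)·-3.0000) / (9) = 2.5378;  y ← (1−ω)·0.0000 + ω·2.5378 = 3.0454
  z: GS value = (-6 - (2)·1.2800 - (-4)·3.0454) / (-10) = -0.3622;  z ← (1−ω)·-3.0000 + ω·-0.3622 = 0.1654

(1.2800, 3.0454, 0.1654)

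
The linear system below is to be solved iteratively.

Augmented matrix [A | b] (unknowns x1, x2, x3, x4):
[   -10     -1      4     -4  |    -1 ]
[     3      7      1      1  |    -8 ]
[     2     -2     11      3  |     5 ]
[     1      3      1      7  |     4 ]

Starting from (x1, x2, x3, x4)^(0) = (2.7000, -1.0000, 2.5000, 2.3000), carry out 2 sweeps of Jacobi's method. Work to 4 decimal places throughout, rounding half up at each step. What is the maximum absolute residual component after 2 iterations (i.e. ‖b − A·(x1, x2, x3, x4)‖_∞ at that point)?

Iteration 1:
  x1 = (-1 - (-1)·-1.0000 - (4)·2.5000 - (-4)·2.3000) / (-10) = 0.2800
  x2 = (-8 - (3)·2.7000 - (1)·2.5000 - (1)·2.3000) / (7) = -2.9857
  x3 = (5 - (2)·2.7000 - (-2)·-1.0000 - (3)·2.3000) / (11) = -0.8455
  x4 = (4 - (1)·2.7000 - (3)·-1.0000 - (1)·2.5000) / (7) = 0.2571
Iteration 2:
  x1 = (-1 - (-1)·-2.9857 - (4)·-0.8455 - (-4)·0.2571) / (-10) = -0.0425
  x2 = (-8 - (3)·0.2800 - (1)·-0.8455 - (1)·0.2571) / (7) = -1.1788
  x3 = (5 - (2)·0.2800 - (-2)·-2.9857 - (3)·0.2571) / (11) = -0.2093
  x4 = (4 - (1)·0.2800 - (3)·-2.9857 - (1)·-0.8455) / (7) = 1.9318
Residual b − A·x = (5.9606, -1.3434, -0.7657, -5.7344); ∞-norm = 5.9606

5.9606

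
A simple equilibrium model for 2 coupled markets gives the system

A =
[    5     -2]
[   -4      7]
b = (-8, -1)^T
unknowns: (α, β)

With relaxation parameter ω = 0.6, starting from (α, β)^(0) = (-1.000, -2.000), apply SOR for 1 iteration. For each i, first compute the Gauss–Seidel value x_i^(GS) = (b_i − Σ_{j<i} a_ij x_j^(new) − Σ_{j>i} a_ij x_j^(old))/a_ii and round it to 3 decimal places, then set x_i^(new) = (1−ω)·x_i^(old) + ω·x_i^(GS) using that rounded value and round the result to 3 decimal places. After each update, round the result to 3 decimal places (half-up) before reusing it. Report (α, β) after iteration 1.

Iteration 1:
  α: GS value = (-8 - (-2)·-2.000) / (5) = -2.400;  α ← (1−ω)·-1.000 + ω·-2.400 = -1.840
  β: GS value = (-1 - (-4)·-1.840) / (7) = -1.194;  β ← (1−ω)·-2.000 + ω·-1.194 = -1.516

(-1.840, -1.516)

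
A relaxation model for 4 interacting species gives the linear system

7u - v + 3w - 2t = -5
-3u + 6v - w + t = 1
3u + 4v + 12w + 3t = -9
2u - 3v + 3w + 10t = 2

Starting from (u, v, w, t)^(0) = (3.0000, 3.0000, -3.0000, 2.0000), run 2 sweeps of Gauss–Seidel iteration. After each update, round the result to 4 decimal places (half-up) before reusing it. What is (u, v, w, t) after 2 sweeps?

(0.1456, -0.1120, -0.8556, 0.3940)

Iteration 1:
  u = (-5 - (-1)·3.0000 - (3)·-3.0000 - (-2)·2.0000) / (7) = 1.5714
  v = (1 - (-3)·1.5714 - (-1)·-3.0000 - (1)·2.0000) / (6) = 0.1190
  w = (-9 - (3)·1.5714 - (4)·0.1190 - (3)·2.0000) / (12) = -1.6825
  t = (2 - (2)·1.5714 - (-3)·0.1190 - (3)·-1.6825) / (10) = 0.4262
Iteration 2:
  u = (-5 - (-1)·0.1190 - (3)·-1.6825 - (-2)·0.4262) / (7) = 0.1456
  v = (1 - (-3)·0.1456 - (-1)·-1.6825 - (1)·0.4262) / (6) = -0.1120
  w = (-9 - (3)·0.1456 - (4)·-0.1120 - (3)·0.4262) / (12) = -0.8556
  t = (2 - (2)·0.1456 - (-3)·-0.1120 - (3)·-0.8556) / (10) = 0.3940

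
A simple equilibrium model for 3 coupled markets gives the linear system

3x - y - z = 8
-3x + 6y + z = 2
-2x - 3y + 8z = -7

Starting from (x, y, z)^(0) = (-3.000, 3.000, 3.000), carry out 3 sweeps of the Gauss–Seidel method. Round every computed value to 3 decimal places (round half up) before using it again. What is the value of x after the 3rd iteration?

Iteration 1:
  x = (8 - (-1)·3.000 - (-1)·3.000) / (3) = 4.667
  y = (2 - (-3)·4.667 - (1)·3.000) / (6) = 2.167
  z = (-7 - (-2)·4.667 - (-3)·2.167) / (8) = 1.104
Iteration 2:
  x = (8 - (-1)·2.167 - (-1)·1.104) / (3) = 3.757
  y = (2 - (-3)·3.757 - (1)·1.104) / (6) = 2.028
  z = (-7 - (-2)·3.757 - (-3)·2.028) / (8) = 0.825
Iteration 3:
  x = (8 - (-1)·2.028 - (-1)·0.825) / (3) = 3.618
  y = (2 - (-3)·3.618 - (1)·0.825) / (6) = 2.005
  z = (-7 - (-2)·3.618 - (-3)·2.005) / (8) = 0.781

3.618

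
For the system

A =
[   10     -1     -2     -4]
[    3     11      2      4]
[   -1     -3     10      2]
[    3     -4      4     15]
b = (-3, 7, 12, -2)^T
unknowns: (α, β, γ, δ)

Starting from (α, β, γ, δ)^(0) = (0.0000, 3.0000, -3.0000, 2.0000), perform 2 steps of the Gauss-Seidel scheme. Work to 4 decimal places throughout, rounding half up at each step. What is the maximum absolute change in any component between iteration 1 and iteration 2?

0.4941

Iteration 1:
  α = (-3 - (-1)·3.0000 - (-2)·-3.0000 - (-4)·2.0000) / (10) = 0.2000
  β = (7 - (3)·0.2000 - (2)·-3.0000 - (4)·2.0000) / (11) = 0.4000
  γ = (12 - (-1)·0.2000 - (-3)·0.4000 - (2)·2.0000) / (10) = 0.9400
  δ = (-2 - (3)·0.2000 - (-4)·0.4000 - (4)·0.9400) / (15) = -0.3173
Iteration 2:
  α = (-3 - (-1)·0.4000 - (-2)·0.9400 - (-4)·-0.3173) / (10) = -0.1989
  β = (7 - (3)·-0.1989 - (2)·0.9400 - (4)·-0.3173) / (11) = 0.6351
  γ = (12 - (-1)·-0.1989 - (-3)·0.6351 - (2)·-0.3173) / (10) = 1.4341
  δ = (-2 - (3)·-0.1989 - (-4)·0.6351 - (4)·1.4341) / (15) = -0.3066
Change: (-0.3989, 0.2351, 0.4941, 0.0107) → max |·| = 0.4941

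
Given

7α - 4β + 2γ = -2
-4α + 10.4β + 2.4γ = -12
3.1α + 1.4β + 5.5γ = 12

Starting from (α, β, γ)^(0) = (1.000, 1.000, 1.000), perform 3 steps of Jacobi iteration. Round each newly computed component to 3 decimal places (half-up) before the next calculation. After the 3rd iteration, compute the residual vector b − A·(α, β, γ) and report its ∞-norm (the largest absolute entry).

4.555

Iteration 1:
  α = (-2 - (-4)·1.000 - (2)·1.000) / (7) = 0.000
  β = (-12 - (-4)·1.000 - (2.4)·1.000) / (10.4) = -1.000
  γ = (12 - (3.1)·1.000 - (1.4)·1.000) / (5.5) = 1.364
Iteration 2:
  α = (-2 - (-4)·-1.000 - (2)·1.364) / (7) = -1.247
  β = (-12 - (-4)·0.000 - (2.4)·1.364) / (10.4) = -1.469
  γ = (12 - (3.1)·0.000 - (1.4)·-1.000) / (5.5) = 2.436
Iteration 3:
  α = (-2 - (-4)·-1.469 - (2)·2.436) / (7) = -1.821
  β = (-12 - (-4)·-1.247 - (2.4)·2.436) / (10.4) = -2.196
  γ = (12 - (3.1)·-1.247 - (1.4)·-1.469) / (5.5) = 3.259
Residual b − A·x = (-4.555, -4.267, 2.795); ∞-norm = 4.555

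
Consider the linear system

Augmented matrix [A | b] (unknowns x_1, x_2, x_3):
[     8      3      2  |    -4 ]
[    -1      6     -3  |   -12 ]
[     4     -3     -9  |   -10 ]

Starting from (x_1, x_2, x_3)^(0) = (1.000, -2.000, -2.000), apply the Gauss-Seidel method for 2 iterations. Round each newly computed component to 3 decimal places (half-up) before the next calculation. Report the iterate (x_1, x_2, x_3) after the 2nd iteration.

(-0.023, -0.802, 1.368)

Iteration 1:
  x_1 = (-4 - (3)·-2.000 - (2)·-2.000) / (8) = 0.750
  x_2 = (-12 - (-1)·0.750 - (-3)·-2.000) / (6) = -2.875
  x_3 = (-10 - (4)·0.750 - (-3)·-2.875) / (-9) = 2.403
Iteration 2:
  x_1 = (-4 - (3)·-2.875 - (2)·2.403) / (8) = -0.023
  x_2 = (-12 - (-1)·-0.023 - (-3)·2.403) / (6) = -0.802
  x_3 = (-10 - (4)·-0.023 - (-3)·-0.802) / (-9) = 1.368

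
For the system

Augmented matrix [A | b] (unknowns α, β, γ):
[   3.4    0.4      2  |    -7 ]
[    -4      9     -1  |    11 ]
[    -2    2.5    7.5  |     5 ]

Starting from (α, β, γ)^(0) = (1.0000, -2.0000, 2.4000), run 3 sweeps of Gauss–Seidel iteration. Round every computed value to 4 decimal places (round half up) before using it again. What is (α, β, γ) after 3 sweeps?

Iteration 1:
  α = (-7 - (0.4)·-2.0000 - (2)·2.4000) / (3.4) = -3.2353
  β = (11 - (-4)·-3.2353 - (-1)·2.4000) / (9) = 0.0510
  γ = (5 - (-2)·-3.2353 - (2.5)·0.0510) / (7.5) = -0.2131
Iteration 2:
  α = (-7 - (0.4)·0.0510 - (2)·-0.2131) / (3.4) = -1.9395
  β = (11 - (-4)·-1.9395 - (-1)·-0.2131) / (9) = 0.3365
  γ = (5 - (-2)·-1.9395 - (2.5)·0.3365) / (7.5) = 0.0373
Iteration 3:
  α = (-7 - (0.4)·0.3365 - (2)·0.0373) / (3.4) = -2.1204
  β = (11 - (-4)·-2.1204 - (-1)·0.0373) / (9) = 0.2840
  γ = (5 - (-2)·-2.1204 - (2.5)·0.2840) / (7.5) = 0.0066

(-2.1204, 0.2840, 0.0066)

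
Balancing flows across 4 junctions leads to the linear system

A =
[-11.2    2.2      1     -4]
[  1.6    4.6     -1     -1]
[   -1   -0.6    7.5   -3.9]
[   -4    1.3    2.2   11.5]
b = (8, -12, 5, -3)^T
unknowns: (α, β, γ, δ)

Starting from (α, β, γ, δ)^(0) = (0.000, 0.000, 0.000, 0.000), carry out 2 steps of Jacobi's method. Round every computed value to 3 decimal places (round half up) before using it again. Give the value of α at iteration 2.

-1.074

Iteration 1:
  α = (8 - (2.2)·0.000 - (1)·0.000 - (-4)·0.000) / (-11.2) = -0.714
  β = (-12 - (1.6)·0.000 - (-1)·0.000 - (-1)·0.000) / (4.6) = -2.609
  γ = (5 - (-1)·0.000 - (-0.6)·0.000 - (-3.9)·0.000) / (7.5) = 0.667
  δ = (-3 - (-4)·0.000 - (1.3)·0.000 - (2.2)·0.000) / (11.5) = -0.261
Iteration 2:
  α = (8 - (2.2)·-2.609 - (1)·0.667 - (-4)·-0.261) / (-11.2) = -1.074
  β = (-12 - (1.6)·-0.714 - (-1)·0.667 - (-1)·-0.261) / (4.6) = -2.272
  γ = (5 - (-1)·-0.714 - (-0.6)·-2.609 - (-3.9)·-0.261) / (7.5) = 0.227
  δ = (-3 - (-4)·-0.714 - (1.3)·-2.609 - (2.2)·0.667) / (11.5) = -0.342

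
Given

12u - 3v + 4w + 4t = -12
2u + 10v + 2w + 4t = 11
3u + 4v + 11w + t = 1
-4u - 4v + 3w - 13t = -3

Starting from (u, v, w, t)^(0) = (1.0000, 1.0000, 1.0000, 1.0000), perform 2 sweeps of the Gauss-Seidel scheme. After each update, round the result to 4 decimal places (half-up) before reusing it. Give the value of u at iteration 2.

-0.9877

Iteration 1:
  u = (-12 - (-3)·1.0000 - (4)·1.0000 - (4)·1.0000) / (12) = -1.4167
  v = (11 - (2)·-1.4167 - (2)·1.0000 - (4)·1.0000) / (10) = 0.7833
  w = (1 - (3)·-1.4167 - (4)·0.7833 - (1)·1.0000) / (11) = 0.1015
  t = (-3 - (-4)·-1.4167 - (-4)·0.7833 - (3)·0.1015) / (-13) = 0.4491
Iteration 2:
  u = (-12 - (-3)·0.7833 - (4)·0.1015 - (4)·0.4491) / (12) = -0.9877
  v = (11 - (2)·-0.9877 - (2)·0.1015 - (4)·0.4491) / (10) = 1.0976
  w = (1 - (3)·-0.9877 - (4)·1.0976 - (1)·0.4491) / (11) = -0.0797
  t = (-3 - (-4)·-0.9877 - (-4)·1.0976 - (3)·-0.0797) / (-13) = 0.1786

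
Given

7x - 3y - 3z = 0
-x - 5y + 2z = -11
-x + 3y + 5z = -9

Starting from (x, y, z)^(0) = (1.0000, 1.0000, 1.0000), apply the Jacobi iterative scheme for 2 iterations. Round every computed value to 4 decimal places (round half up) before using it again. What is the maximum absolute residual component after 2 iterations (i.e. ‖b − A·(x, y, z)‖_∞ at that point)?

Iteration 1:
  x = (0 - (-3)·1.0000 - (-3)·1.0000) / (7) = 0.8571
  y = (-11 - (-1)·1.0000 - (2)·1.0000) / (-5) = 2.4000
  z = (-9 - (-1)·1.0000 - (3)·1.0000) / (5) = -2.2000
Iteration 2:
  x = (0 - (-3)·2.4000 - (-3)·-2.2000) / (7) = 0.0857
  y = (-11 - (-1)·0.8571 - (2)·-2.2000) / (-5) = 1.1486
  z = (-9 - (-1)·0.8571 - (3)·2.4000) / (5) = -3.0686
Residual b − A·x = (-6.3599, 0.9659, 2.9829); ∞-norm = 6.3599

6.3599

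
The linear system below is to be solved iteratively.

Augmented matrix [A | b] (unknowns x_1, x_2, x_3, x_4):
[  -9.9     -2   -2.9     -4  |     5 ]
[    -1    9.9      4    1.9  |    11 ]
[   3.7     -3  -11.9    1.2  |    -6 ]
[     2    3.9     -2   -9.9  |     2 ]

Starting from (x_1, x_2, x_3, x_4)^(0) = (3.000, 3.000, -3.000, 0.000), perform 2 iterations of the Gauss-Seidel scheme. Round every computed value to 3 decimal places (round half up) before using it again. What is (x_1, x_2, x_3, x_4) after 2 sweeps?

(-1.204, 0.917, -0.032, -0.078)

Iteration 1:
  x_1 = (5 - (-2)·3.000 - (-2.9)·-3.000 - (-4)·0.000) / (-9.9) = -0.232
  x_2 = (11 - (-1)·-0.232 - (4)·-3.000 - (1.9)·0.000) / (9.9) = 2.300
  x_3 = (-6 - (3.7)·-0.232 - (-3)·2.300 - (1.2)·0.000) / (-11.9) = -0.148
  x_4 = (2 - (2)·-0.232 - (3.9)·2.300 - (-2)·-0.148) / (-9.9) = 0.687
Iteration 2:
  x_1 = (5 - (-2)·2.300 - (-2.9)·-0.148 - (-4)·0.687) / (-9.9) = -1.204
  x_2 = (11 - (-1)·-1.204 - (4)·-0.148 - (1.9)·0.687) / (9.9) = 0.917
  x_3 = (-6 - (3.7)·-1.204 - (-3)·0.917 - (1.2)·0.687) / (-11.9) = -0.032
  x_4 = (2 - (2)·-1.204 - (3.9)·0.917 - (-2)·-0.032) / (-9.9) = -0.078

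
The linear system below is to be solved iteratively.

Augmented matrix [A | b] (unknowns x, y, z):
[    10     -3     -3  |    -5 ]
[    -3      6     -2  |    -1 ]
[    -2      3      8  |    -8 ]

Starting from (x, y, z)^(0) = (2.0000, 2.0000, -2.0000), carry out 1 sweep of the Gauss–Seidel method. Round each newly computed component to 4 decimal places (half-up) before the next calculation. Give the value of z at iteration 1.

-0.7188

Iteration 1:
  x = (-5 - (-3)·2.0000 - (-3)·-2.0000) / (10) = -0.5000
  y = (-1 - (-3)·-0.5000 - (-2)·-2.0000) / (6) = -1.0833
  z = (-8 - (-2)·-0.5000 - (3)·-1.0833) / (8) = -0.7188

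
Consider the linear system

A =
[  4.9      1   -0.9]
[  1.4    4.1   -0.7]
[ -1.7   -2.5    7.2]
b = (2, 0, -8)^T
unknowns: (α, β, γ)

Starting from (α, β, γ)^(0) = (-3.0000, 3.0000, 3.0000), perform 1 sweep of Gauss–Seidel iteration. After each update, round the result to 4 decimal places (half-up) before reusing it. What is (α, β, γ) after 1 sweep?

(0.3469, 0.3937, -0.8925)

Iteration 1:
  α = (2 - (1)·3.0000 - (-0.9)·3.0000) / (4.9) = 0.3469
  β = (0 - (1.4)·0.3469 - (-0.7)·3.0000) / (4.1) = 0.3937
  γ = (-8 - (-1.7)·0.3469 - (-2.5)·0.3937) / (7.2) = -0.8925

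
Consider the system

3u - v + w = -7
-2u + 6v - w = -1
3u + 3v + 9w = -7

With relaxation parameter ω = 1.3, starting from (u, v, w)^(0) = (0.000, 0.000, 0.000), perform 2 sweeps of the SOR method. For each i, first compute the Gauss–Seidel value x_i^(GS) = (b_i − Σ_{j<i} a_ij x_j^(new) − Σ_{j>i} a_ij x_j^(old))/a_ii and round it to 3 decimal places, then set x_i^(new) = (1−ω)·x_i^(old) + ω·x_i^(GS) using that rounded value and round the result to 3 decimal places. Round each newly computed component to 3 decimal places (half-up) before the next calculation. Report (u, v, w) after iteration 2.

(-3.206, -0.937, 0.494)

Iteration 1:
  u: GS value = (-7 - (-1)·0.000 - (1)·0.000) / (3) = -2.333;  u ← (1−ω)·0.000 + ω·-2.333 = -3.033
  v: GS value = (-1 - (-2)·-3.033 - (-1)·0.000) / (6) = -1.178;  v ← (1−ω)·0.000 + ω·-1.178 = -1.531
  w: GS value = (-7 - (3)·-3.033 - (3)·-1.531) / (9) = 0.744;  w ← (1−ω)·0.000 + ω·0.744 = 0.967
Iteration 2:
  u: GS value = (-7 - (-1)·-1.531 - (1)·0.967) / (3) = -3.166;  u ← (1−ω)·-3.033 + ω·-3.166 = -3.206
  v: GS value = (-1 - (-2)·-3.206 - (-1)·0.967) / (6) = -1.074;  v ← (1−ω)·-1.531 + ω·-1.074 = -0.937
  w: GS value = (-7 - (3)·-3.206 - (3)·-0.937) / (9) = 0.603;  w ← (1−ω)·0.967 + ω·0.603 = 0.494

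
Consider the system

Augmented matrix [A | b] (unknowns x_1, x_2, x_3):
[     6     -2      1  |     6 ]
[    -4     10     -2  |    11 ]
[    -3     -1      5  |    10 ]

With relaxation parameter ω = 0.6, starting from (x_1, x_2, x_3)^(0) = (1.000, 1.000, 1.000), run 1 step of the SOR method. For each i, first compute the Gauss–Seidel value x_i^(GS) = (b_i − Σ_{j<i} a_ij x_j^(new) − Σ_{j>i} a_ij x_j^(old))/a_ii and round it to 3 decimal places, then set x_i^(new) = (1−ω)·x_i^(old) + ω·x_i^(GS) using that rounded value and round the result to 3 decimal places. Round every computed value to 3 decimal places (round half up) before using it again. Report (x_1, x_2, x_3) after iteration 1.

Iteration 1:
  x_1: GS value = (6 - (-2)·1.000 - (1)·1.000) / (6) = 1.167;  x_1 ← (1−ω)·1.000 + ω·1.167 = 1.100
  x_2: GS value = (11 - (-4)·1.100 - (-2)·1.000) / (10) = 1.740;  x_2 ← (1−ω)·1.000 + ω·1.740 = 1.444
  x_3: GS value = (10 - (-3)·1.100 - (-1)·1.444) / (5) = 2.949;  x_3 ← (1−ω)·1.000 + ω·2.949 = 2.169

(1.100, 1.444, 2.169)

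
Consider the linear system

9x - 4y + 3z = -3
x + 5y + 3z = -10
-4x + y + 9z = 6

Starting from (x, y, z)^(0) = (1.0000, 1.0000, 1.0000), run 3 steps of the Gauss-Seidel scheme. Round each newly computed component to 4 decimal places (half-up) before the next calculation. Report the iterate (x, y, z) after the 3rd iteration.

Iteration 1:
  x = (-3 - (-4)·1.0000 - (3)·1.0000) / (9) = -0.2222
  y = (-10 - (1)·-0.2222 - (3)·1.0000) / (5) = -2.5556
  z = (6 - (-4)·-0.2222 - (1)·-2.5556) / (9) = 0.8519
Iteration 2:
  x = (-3 - (-4)·-2.5556 - (3)·0.8519) / (9) = -1.7531
  y = (-10 - (1)·-1.7531 - (3)·0.8519) / (5) = -2.1605
  z = (6 - (-4)·-1.7531 - (1)·-2.1605) / (9) = 0.1276
Iteration 3:
  x = (-3 - (-4)·-2.1605 - (3)·0.1276) / (9) = -1.3361
  y = (-10 - (1)·-1.3361 - (3)·0.1276) / (5) = -1.8093
  z = (6 - (-4)·-1.3361 - (1)·-1.8093) / (9) = 0.2739

(-1.3361, -1.8093, 0.2739)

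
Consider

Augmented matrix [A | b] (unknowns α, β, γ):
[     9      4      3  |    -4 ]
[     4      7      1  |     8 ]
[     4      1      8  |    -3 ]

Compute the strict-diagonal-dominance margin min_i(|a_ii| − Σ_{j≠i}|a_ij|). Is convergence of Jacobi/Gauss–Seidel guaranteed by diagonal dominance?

2

row 1: |9| − (4+3) = 2
row 2: |7| − (4+1) = 2
row 3: |8| − (4+1) = 3
minimum over rows = 2 → strictly diagonally dominant (convergence guaranteed)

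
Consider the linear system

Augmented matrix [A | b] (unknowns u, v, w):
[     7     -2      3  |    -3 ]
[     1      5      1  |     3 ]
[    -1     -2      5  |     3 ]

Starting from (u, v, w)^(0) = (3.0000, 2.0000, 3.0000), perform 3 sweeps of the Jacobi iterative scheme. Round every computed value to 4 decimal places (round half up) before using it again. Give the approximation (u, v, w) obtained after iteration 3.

Iteration 1:
  u = (-3 - (-2)·2.0000 - (3)·3.0000) / (7) = -1.1429
  v = (3 - (1)·3.0000 - (1)·3.0000) / (5) = -0.6000
  w = (3 - (-1)·3.0000 - (-2)·2.0000) / (5) = 2.0000
Iteration 2:
  u = (-3 - (-2)·-0.6000 - (3)·2.0000) / (7) = -1.4571
  v = (3 - (1)·-1.1429 - (1)·2.0000) / (5) = 0.4286
  w = (3 - (-1)·-1.1429 - (-2)·-0.6000) / (5) = 0.1314
Iteration 3:
  u = (-3 - (-2)·0.4286 - (3)·0.1314) / (7) = -0.3624
  v = (3 - (1)·-1.4571 - (1)·0.1314) / (5) = 0.8651
  w = (3 - (-1)·-1.4571 - (-2)·0.4286) / (5) = 0.4800

(-0.3624, 0.8651, 0.4800)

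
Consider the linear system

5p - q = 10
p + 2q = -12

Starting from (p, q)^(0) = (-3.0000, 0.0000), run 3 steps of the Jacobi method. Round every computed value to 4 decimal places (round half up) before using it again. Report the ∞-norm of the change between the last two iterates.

0.5000

Iteration 1:
  p = (10 - (-1)·0.0000) / (5) = 2.0000
  q = (-12 - (1)·-3.0000) / (2) = -4.5000
Iteration 2:
  p = (10 - (-1)·-4.5000) / (5) = 1.1000
  q = (-12 - (1)·2.0000) / (2) = -7.0000
Iteration 3:
  p = (10 - (-1)·-7.0000) / (5) = 0.6000
  q = (-12 - (1)·1.1000) / (2) = -6.5500
Change: (-0.5000, 0.4500) → max |·| = 0.5000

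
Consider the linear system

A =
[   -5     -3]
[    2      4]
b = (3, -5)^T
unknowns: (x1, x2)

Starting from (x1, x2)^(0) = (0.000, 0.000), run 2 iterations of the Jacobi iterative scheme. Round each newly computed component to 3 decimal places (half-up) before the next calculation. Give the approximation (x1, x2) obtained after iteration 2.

(0.150, -0.950)

Iteration 1:
  x1 = (3 - (-3)·0.000) / (-5) = -0.600
  x2 = (-5 - (2)·0.000) / (4) = -1.250
Iteration 2:
  x1 = (3 - (-3)·-1.250) / (-5) = 0.150
  x2 = (-5 - (2)·-0.600) / (4) = -0.950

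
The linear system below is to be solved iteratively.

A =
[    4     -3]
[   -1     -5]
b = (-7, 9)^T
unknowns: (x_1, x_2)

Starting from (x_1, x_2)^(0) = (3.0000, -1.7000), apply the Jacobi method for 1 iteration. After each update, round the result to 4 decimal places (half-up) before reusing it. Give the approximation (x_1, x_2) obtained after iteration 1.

(-3.0250, -2.4000)

Iteration 1:
  x_1 = (-7 - (-3)·-1.7000) / (4) = -3.0250
  x_2 = (9 - (-1)·3.0000) / (-5) = -2.4000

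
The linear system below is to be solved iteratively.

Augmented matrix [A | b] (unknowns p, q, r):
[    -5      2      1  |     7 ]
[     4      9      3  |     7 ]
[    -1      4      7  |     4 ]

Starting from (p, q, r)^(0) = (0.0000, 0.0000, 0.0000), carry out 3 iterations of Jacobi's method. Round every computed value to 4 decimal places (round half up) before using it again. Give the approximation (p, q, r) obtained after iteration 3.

Iteration 1:
  p = (7 - (2)·0.0000 - (1)·0.0000) / (-5) = -1.4000
  q = (7 - (4)·0.0000 - (3)·0.0000) / (9) = 0.7778
  r = (4 - (-1)·0.0000 - (4)·0.0000) / (7) = 0.5714
Iteration 2:
  p = (7 - (2)·0.7778 - (1)·0.5714) / (-5) = -0.9746
  q = (7 - (4)·-1.4000 - (3)·0.5714) / (9) = 1.2095
  r = (4 - (-1)·-1.4000 - (4)·0.7778) / (7) = -0.0730
Iteration 3:
  p = (7 - (2)·1.2095 - (1)·-0.0730) / (-5) = -0.9308
  q = (7 - (4)·-0.9746 - (3)·-0.0730) / (9) = 1.2353
  r = (4 - (-1)·-0.9746 - (4)·1.2095) / (7) = -0.2589

(-0.9308, 1.2353, -0.2589)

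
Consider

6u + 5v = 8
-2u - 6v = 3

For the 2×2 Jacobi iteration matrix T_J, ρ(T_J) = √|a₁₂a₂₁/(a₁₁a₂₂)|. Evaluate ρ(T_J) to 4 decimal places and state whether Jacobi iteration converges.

0.5270

a₁₂a₂₁/(a₁₁a₂₂) = (5)·(-2) / ((6)·(-6)) = 0.277778
ρ = √|0.277778| = √0.277778 = 0.5270
ρ < 1, so Jacobi converges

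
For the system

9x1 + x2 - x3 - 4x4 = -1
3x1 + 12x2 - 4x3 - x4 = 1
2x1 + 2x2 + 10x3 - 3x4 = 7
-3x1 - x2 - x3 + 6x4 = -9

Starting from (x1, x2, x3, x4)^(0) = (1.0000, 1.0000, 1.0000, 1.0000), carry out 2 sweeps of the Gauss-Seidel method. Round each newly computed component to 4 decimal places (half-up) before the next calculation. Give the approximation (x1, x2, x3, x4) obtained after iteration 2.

Iteration 1:
  x1 = (-1 - (1)·1.0000 - (-1)·1.0000 - (-4)·1.0000) / (9) = 0.3333
  x2 = (1 - (3)·0.3333 - (-4)·1.0000 - (-1)·1.0000) / (12) = 0.4167
  x3 = (7 - (2)·0.3333 - (2)·0.4167 - (-3)·1.0000) / (10) = 0.8500
  x4 = (-9 - (-3)·0.3333 - (-1)·0.4167 - (-1)·0.8500) / (6) = -1.1222
Iteration 2:
  x1 = (-1 - (1)·0.4167 - (-1)·0.8500 - (-4)·-1.1222) / (9) = -0.5617
  x2 = (1 - (3)·-0.5617 - (-4)·0.8500 - (-1)·-1.1222) / (12) = 0.4136
  x3 = (7 - (2)·-0.5617 - (2)·0.4136 - (-3)·-1.1222) / (10) = 0.3930
  x4 = (-9 - (-3)·-0.5617 - (-1)·0.4136 - (-1)·0.3930) / (6) = -1.6464

(-0.5617, 0.4136, 0.3930, -1.6464)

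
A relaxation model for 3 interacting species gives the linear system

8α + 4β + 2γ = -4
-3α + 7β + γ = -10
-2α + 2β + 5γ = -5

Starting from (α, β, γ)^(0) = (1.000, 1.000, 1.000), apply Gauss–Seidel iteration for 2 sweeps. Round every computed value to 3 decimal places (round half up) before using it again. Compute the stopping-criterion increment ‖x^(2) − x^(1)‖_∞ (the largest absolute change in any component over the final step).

1.968

Iteration 1:
  α = (-4 - (4)·1.000 - (2)·1.000) / (8) = -1.250
  β = (-10 - (-3)·-1.250 - (1)·1.000) / (7) = -2.107
  γ = (-5 - (-2)·-1.250 - (2)·-2.107) / (5) = -0.657
Iteration 2:
  α = (-4 - (4)·-2.107 - (2)·-0.657) / (8) = 0.718
  β = (-10 - (-3)·0.718 - (1)·-0.657) / (7) = -1.027
  γ = (-5 - (-2)·0.718 - (2)·-1.027) / (5) = -0.302
Change: (1.968, 1.080, 0.355) → max |·| = 1.968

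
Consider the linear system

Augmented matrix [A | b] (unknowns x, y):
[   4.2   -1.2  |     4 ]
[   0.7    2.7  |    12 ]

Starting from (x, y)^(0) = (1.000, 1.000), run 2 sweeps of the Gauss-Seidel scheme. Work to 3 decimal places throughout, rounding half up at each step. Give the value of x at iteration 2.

2.130

Iteration 1:
  x = (4 - (-1.2)·1.000) / (4.2) = 1.238
  y = (12 - (0.7)·1.238) / (2.7) = 4.123
Iteration 2:
  x = (4 - (-1.2)·4.123) / (4.2) = 2.130
  y = (12 - (0.7)·2.130) / (2.7) = 3.892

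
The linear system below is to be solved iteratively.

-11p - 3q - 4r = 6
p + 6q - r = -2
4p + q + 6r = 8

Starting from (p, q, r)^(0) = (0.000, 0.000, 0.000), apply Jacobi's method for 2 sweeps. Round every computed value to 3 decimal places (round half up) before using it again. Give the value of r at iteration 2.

Iteration 1:
  p = (6 - (-3)·0.000 - (-4)·0.000) / (-11) = -0.545
  q = (-2 - (1)·0.000 - (-1)·0.000) / (6) = -0.333
  r = (8 - (4)·0.000 - (1)·0.000) / (6) = 1.333
Iteration 2:
  p = (6 - (-3)·-0.333 - (-4)·1.333) / (-11) = -0.939
  q = (-2 - (1)·-0.545 - (-1)·1.333) / (6) = -0.020
  r = (8 - (4)·-0.545 - (1)·-0.333) / (6) = 1.752

1.752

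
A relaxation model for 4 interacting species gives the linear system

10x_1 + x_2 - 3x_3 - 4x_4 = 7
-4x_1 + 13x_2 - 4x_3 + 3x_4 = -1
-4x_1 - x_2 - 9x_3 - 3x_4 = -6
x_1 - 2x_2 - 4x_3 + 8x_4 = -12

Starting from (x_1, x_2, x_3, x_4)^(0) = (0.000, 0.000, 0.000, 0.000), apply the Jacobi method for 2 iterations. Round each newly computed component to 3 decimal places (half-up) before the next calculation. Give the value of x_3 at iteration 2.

Iteration 1:
  x_1 = (7 - (1)·0.000 - (-3)·0.000 - (-4)·0.000) / (10) = 0.700
  x_2 = (-1 - (-4)·0.000 - (-4)·0.000 - (3)·0.000) / (13) = -0.077
  x_3 = (-6 - (-4)·0.000 - (-1)·0.000 - (-3)·0.000) / (-9) = 0.667
  x_4 = (-12 - (1)·0.000 - (-2)·0.000 - (-4)·0.000) / (8) = -1.500
Iteration 2:
  x_1 = (7 - (1)·-0.077 - (-3)·0.667 - (-4)·-1.500) / (10) = 0.308
  x_2 = (-1 - (-4)·0.700 - (-4)·0.667 - (3)·-1.500) / (13) = 0.690
  x_3 = (-6 - (-4)·0.700 - (-1)·-0.077 - (-3)·-1.500) / (-9) = 0.864
  x_4 = (-12 - (1)·0.700 - (-2)·-0.077 - (-4)·0.667) / (8) = -1.273

0.864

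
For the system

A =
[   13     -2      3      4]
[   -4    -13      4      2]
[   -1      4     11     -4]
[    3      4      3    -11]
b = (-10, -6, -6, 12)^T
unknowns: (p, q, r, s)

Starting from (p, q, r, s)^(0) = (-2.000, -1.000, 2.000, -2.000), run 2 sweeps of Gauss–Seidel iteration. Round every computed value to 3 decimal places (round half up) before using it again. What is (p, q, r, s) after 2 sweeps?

Iteration 1:
  p = (-10 - (-2)·-1.000 - (3)·2.000 - (4)·-2.000) / (13) = -0.769
  q = (-6 - (-4)·-0.769 - (4)·2.000 - (2)·-2.000) / (-13) = 1.006
  r = (-6 - (-1)·-0.769 - (4)·1.006 - (-4)·-2.000) / (11) = -1.708
  s = (12 - (3)·-0.769 - (4)·1.006 - (3)·-1.708) / (-11) = -1.401
Iteration 2:
  p = (-10 - (-2)·1.006 - (3)·-1.708 - (4)·-1.401) / (13) = 0.211
  q = (-6 - (-4)·0.211 - (4)·-1.708 - (2)·-1.401) / (-13) = -0.344
  r = (-6 - (-1)·0.211 - (4)·-0.344 - (-4)·-1.401) / (11) = -0.911
  s = (12 - (3)·0.211 - (4)·-0.344 - (3)·-0.911) / (-11) = -1.407

(0.211, -0.344, -0.911, -1.407)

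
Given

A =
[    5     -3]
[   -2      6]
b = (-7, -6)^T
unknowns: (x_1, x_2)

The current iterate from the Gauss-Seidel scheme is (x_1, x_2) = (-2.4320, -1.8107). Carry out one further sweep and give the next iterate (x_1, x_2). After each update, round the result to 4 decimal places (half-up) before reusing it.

(-2.4864, -1.8288)

One sweep:
  x_1 = (-7 - (-3)·-1.8107) / (5) = -2.4864
  x_2 = (-6 - (-2)·-2.4864) / (6) = -1.8288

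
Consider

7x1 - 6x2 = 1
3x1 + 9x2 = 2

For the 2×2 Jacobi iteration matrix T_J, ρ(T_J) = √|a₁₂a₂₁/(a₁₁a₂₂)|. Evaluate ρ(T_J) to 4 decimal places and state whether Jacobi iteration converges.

0.5345

a₁₂a₂₁/(a₁₁a₂₂) = (-6)·(3) / ((7)·(9)) = -0.285714
ρ = √|-0.285714| = √0.285714 = 0.5345
ρ < 1, so Jacobi converges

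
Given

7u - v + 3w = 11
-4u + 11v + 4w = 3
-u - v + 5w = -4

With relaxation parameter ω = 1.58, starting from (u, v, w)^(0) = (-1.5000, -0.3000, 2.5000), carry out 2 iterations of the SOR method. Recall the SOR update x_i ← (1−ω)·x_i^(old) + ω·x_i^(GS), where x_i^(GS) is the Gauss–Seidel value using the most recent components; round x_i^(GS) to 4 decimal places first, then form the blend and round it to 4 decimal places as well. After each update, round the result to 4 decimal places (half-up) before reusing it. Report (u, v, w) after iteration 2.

Iteration 1:
  u: GS value = (11 - (-1)·-0.3000 - (3)·2.5000) / (7) = 0.4571;  u ← (1−ω)·-1.5000 + ω·0.4571 = 1.5922
  v: GS value = (3 - (-4)·1.5922 - (4)·2.5000) / (11) = -0.0574;  v ← (1−ω)·-0.3000 + ω·-0.0574 = 0.0833
  w: GS value = (-4 - (-1)·1.5922 - (-1)·0.0833) / (5) = -0.4649;  w ← (1−ω)·2.5000 + ω·-0.4649 = -2.1845
Iteration 2:
  u: GS value = (11 - (-1)·0.0833 - (3)·-2.1845) / (7) = 2.5195;  u ← (1−ω)·1.5922 + ω·2.5195 = 3.0573
  v: GS value = (3 - (-4)·3.0573 - (4)·-2.1845) / (11) = 2.1788;  v ← (1−ω)·0.0833 + ω·2.1788 = 3.3942
  w: GS value = (-4 - (-1)·3.0573 - (-1)·3.3942) / (5) = 0.4903;  w ← (1−ω)·-2.1845 + ω·0.4903 = 2.0417

(3.0573, 3.3942, 2.0417)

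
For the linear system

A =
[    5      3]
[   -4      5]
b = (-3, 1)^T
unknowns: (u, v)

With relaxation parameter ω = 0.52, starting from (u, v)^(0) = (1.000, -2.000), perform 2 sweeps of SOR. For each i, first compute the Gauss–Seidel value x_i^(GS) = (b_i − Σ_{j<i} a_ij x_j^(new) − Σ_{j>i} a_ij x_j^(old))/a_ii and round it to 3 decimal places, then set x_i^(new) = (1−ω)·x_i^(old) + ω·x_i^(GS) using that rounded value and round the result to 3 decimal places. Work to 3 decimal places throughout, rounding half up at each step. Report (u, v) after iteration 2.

(0.232, -0.052)

Iteration 1:
  u: GS value = (-3 - (3)·-2.000) / (5) = 0.600;  u ← (1−ω)·1.000 + ω·0.600 = 0.792
  v: GS value = (1 - (-4)·0.792) / (5) = 0.834;  v ← (1−ω)·-2.000 + ω·0.834 = -0.526
Iteration 2:
  u: GS value = (-3 - (3)·-0.526) / (5) = -0.284;  u ← (1−ω)·0.792 + ω·-0.284 = 0.232
  v: GS value = (1 - (-4)·0.232) / (5) = 0.386;  v ← (1−ω)·-0.526 + ω·0.386 = -0.052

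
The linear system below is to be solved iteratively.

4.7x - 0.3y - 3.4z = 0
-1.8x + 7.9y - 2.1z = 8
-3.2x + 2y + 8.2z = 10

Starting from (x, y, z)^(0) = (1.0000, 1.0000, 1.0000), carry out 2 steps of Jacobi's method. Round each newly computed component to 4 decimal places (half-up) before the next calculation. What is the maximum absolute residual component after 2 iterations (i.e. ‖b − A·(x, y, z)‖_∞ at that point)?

Iteration 1:
  x = (0 - (-0.3)·1.0000 - (-3.4)·1.0000) / (4.7) = 0.7872
  y = (8 - (-1.8)·1.0000 - (-2.1)·1.0000) / (7.9) = 1.5063
  z = (10 - (-3.2)·1.0000 - (2)·1.0000) / (8.2) = 1.3659
Iteration 2:
  x = (0 - (-0.3)·1.5063 - (-3.4)·1.3659) / (4.7) = 1.0842
  y = (8 - (-1.8)·0.7872 - (-2.1)·1.3659) / (7.9) = 1.5551
  z = (10 - (-3.2)·0.7872 - (2)·1.5063) / (8.2) = 1.1593
Residual b − A·x = (-0.6876, 0.1008, 0.8530); ∞-norm = 0.8530

0.8530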